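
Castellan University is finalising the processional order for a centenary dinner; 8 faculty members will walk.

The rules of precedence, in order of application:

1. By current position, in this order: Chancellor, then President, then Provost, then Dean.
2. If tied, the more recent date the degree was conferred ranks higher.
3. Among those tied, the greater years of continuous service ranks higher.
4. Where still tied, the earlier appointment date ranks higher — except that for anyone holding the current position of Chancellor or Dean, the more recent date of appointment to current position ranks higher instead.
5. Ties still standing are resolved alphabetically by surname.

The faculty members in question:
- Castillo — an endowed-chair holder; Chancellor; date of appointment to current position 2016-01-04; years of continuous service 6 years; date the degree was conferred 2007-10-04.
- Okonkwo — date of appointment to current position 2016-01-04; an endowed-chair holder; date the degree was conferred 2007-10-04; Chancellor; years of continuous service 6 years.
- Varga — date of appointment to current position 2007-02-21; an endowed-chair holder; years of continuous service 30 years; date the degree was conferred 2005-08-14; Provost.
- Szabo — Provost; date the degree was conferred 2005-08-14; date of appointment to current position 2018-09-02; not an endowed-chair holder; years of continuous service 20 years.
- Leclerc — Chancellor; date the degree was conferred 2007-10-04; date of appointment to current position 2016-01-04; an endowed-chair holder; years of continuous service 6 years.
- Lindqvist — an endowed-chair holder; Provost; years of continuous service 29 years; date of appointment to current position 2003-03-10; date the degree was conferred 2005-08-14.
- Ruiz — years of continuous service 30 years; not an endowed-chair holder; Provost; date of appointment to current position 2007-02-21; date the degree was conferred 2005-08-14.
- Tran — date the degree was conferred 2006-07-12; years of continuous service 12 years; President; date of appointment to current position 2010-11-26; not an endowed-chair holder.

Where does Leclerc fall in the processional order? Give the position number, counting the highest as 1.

2

By current position: Castillo, Leclerc and Okonkwo (Chancellor); then Tran (President); then Ruiz, Varga, Lindqvist and Szabo (Provost).
Castillo, Leclerc and Okonkwo all have date the degree was conferred 2007-10-04, so the next rule applies.
Castillo, Leclerc and Okonkwo all have years of continuous service 6 years, so the next rule applies.
Castillo, Leclerc and Okonkwo all have date of appointment to current position 2016-01-04, so the next rule applies.
Among Castillo, Leclerc and Okonkwo, alphabetically by surname: Castillo before Leclerc before Okonkwo.
Ruiz, Varga, Lindqvist and Szabo all have date the degree was conferred 2005-08-14, so the next rule applies.
Among Ruiz, Varga, Lindqvist and Szabo, by years of continuous service (higher first): Ruiz and Varga (30 years) before Lindqvist (29 years) before Szabo (20 years).
Ruiz and Varga both have date of appointment to current position 2007-02-21, so the next rule applies.
Among Ruiz and Varga, alphabetically by surname: Ruiz before Varga.
Order: Castillo, Leclerc, Okonkwo, Tran, Ruiz, Varga, Lindqvist, Szabo. So position 2.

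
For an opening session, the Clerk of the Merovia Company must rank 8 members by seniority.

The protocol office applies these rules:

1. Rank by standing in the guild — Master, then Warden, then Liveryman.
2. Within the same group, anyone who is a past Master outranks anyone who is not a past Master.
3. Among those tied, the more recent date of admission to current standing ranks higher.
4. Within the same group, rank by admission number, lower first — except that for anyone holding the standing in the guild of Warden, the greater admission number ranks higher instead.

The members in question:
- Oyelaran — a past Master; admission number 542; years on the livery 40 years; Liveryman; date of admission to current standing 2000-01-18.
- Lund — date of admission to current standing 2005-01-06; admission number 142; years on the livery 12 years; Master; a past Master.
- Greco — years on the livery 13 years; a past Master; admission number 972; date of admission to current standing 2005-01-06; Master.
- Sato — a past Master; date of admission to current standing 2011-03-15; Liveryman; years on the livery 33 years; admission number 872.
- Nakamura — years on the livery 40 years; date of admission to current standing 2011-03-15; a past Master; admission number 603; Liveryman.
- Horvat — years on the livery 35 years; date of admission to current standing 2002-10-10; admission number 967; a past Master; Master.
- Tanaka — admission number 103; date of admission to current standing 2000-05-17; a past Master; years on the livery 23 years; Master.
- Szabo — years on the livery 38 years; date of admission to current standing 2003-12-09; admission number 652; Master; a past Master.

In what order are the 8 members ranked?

Lund, Greco, Szabo, Horvat, Tanaka, Nakamura, Sato, Oyelaran

By standing in the guild: Lund, Greco, Szabo, Horvat and Tanaka (Master); then Nakamura, Sato and Oyelaran (Liveryman).
Lund, Greco, Szabo, Horvat and Tanaka are each a past Master, so the next rule applies.
Among Lund, Greco, Szabo, Horvat and Tanaka, by date of admission to current standing (later first): Lund and Greco (2005-01-06) before Szabo (2003-12-09) before Horvat (2002-10-10) before Tanaka (2000-05-17).
Among Lund and Greco, by admission number (lower first): Lund (142) before Greco (972).
Nakamura, Sato and Oyelaran are each a past Master, so the next rule applies.
Among Nakamura, Sato and Oyelaran, by date of admission to current standing (later first): Nakamura and Sato (2011-03-15) before Oyelaran (2000-01-18).
Among Nakamura and Sato, by admission number (lower first): Nakamura (603) before Sato (872).
Full order: Lund, Greco, Szabo, Horvat, Tanaka, Nakamura, Sato, Oyelaran.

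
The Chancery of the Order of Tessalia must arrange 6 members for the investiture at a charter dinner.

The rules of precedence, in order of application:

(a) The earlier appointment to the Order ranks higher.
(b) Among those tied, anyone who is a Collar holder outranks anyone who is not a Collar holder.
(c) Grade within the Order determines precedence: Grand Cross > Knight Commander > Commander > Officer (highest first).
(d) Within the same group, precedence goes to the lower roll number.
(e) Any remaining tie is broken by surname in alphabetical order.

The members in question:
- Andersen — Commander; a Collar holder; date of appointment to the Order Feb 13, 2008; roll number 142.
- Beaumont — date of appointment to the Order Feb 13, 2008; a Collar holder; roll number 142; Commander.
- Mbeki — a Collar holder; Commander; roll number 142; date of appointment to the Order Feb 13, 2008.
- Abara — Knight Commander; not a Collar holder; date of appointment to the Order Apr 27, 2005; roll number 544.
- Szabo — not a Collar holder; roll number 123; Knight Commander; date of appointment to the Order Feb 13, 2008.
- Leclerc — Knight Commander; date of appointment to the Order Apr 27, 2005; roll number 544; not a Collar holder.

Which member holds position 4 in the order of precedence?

By date of appointment to the Order (earlier first): Abara and Leclerc (both Apr 27, 2005); then Andersen, Beaumont, Mbeki and Szabo (each Feb 13, 2008).
Abara and Leclerc are each not a Collar holder, so the next rule applies.
Abara and Leclerc are each Knight Commander, so the next rule applies.
Abara and Leclerc both have roll number 544, so the next rule applies.
Among Abara and Leclerc, alphabetically by surname: Abara before Leclerc.
Among Andersen, Beaumont, Mbeki and Szabo, a Collar holder before not a Collar holder: Andersen, Beaumont and Mbeki (a Collar holder) before Szabo (not a Collar holder).
Andersen, Beaumont and Mbeki are each Commander, so the next rule applies.
Andersen, Beaumont and Mbeki all have roll number 142, so the next rule applies.
Among Andersen, Beaumont and Mbeki, alphabetically by surname: Andersen before Beaumont before Mbeki.
Order: Abara, Leclerc, Andersen, Beaumont, Mbeki, Szabo.

Beaumont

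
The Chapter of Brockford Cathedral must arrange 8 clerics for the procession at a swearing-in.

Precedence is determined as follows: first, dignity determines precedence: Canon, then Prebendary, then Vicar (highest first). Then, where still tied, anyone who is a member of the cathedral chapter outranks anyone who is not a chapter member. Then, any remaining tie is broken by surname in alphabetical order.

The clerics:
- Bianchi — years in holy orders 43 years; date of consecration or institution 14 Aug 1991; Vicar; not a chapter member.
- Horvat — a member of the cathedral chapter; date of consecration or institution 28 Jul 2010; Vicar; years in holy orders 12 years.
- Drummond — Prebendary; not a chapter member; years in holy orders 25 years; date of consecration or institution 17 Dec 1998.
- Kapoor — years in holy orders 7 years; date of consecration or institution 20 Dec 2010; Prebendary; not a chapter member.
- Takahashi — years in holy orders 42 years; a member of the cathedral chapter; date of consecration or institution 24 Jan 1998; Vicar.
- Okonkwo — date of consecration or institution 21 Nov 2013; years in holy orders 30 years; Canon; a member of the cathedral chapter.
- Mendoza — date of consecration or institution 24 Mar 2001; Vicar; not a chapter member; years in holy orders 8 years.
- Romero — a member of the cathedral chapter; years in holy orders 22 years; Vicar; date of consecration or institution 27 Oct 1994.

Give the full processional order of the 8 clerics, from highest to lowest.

Okonkwo, Drummond, Kapoor, Horvat, Romero, Takahashi, Bianchi, Mendoza

By dignity: Okonkwo (Canon); then Drummond and Kapoor (Prebendary); then Horvat, Romero, Takahashi, Bianchi and Mendoza (Vicar).
Drummond and Kapoor are each not a chapter member, so the next rule applies.
Among Drummond and Kapoor, alphabetically by surname: Drummond before Kapoor.
Among Horvat, Romero, Takahashi, Bianchi and Mendoza, a member of the cathedral chapter before not a chapter member: Horvat, Romero and Takahashi (a member of the cathedral chapter) before Bianchi and Mendoza (not a chapter member).
Among Horvat, Romero and Takahashi, alphabetically by surname: Horvat before Romero before Takahashi.
Among Bianchi and Mendoza, alphabetically by surname: Bianchi before Mendoza.
Full order: Okonkwo, Drummond, Kapoor, Horvat, Romero, Takahashi, Bianchi, Mendoza.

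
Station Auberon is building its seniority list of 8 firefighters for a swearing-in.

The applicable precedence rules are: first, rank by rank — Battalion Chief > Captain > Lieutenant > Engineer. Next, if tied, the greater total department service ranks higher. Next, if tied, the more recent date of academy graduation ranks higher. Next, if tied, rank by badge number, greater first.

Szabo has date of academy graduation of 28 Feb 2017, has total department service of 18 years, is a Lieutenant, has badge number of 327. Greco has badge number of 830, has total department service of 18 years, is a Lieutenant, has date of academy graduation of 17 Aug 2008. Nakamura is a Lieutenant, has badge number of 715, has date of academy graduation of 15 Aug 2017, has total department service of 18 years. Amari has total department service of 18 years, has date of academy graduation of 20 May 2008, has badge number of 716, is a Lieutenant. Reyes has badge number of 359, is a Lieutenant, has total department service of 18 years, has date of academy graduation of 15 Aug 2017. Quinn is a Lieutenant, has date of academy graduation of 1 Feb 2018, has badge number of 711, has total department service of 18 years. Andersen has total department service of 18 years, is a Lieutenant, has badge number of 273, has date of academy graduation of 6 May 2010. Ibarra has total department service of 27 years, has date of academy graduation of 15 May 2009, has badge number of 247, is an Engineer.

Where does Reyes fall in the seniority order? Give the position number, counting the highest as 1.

By rank: Quinn, Nakamura, Reyes, Szabo, Andersen, Greco and Amari (Lieutenant); then Ibarra (Engineer).
Quinn, Nakamura, Reyes, Szabo, Andersen, Greco and Amari all have total department service 18 years, so the next rule applies.
Among Quinn, Nakamura, Reyes, Szabo, Andersen, Greco and Amari, by date of academy graduation (later first): Quinn (1 Feb 2018) before Nakamura and Reyes (15 Aug 2017) before Szabo (28 Feb 2017) before Andersen (6 May 2010) before Greco (17 Aug 2008) before Amari (20 May 2008).
Among Nakamura and Reyes, by badge number (higher first): Nakamura (715) before Reyes (359).
Order: Quinn, Nakamura, Reyes, Szabo, Andersen, Greco, Amari, Ibarra. So position 3.

3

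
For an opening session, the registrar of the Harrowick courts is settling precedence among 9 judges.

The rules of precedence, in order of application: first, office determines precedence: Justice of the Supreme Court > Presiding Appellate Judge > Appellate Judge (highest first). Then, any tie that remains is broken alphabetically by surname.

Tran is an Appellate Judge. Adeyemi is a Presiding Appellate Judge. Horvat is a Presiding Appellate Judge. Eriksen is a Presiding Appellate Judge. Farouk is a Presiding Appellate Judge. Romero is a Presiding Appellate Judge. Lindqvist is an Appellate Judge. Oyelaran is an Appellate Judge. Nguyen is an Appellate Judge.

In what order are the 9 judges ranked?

By office: Adeyemi, Eriksen, Farouk, Horvat and Romero (Presiding Appellate Judge); then Lindqvist, Nguyen, Oyelaran and Tran (Appellate Judge).
Among Adeyemi, Eriksen, Farouk, Horvat and Romero, alphabetically by surname: Adeyemi before Eriksen before Farouk before Horvat before Romero.
Among Lindqvist, Nguyen, Oyelaran and Tran, alphabetically by surname: Lindqvist before Nguyen before Oyelaran before Tran.
Full order: Adeyemi, Eriksen, Farouk, Horvat, Romero, Lindqvist, Nguyen, Oyelaran, Tran.

Adeyemi, Eriksen, Farouk, Horvat, Romero, Lindqvist, Nguyen, Oyelaran, Tran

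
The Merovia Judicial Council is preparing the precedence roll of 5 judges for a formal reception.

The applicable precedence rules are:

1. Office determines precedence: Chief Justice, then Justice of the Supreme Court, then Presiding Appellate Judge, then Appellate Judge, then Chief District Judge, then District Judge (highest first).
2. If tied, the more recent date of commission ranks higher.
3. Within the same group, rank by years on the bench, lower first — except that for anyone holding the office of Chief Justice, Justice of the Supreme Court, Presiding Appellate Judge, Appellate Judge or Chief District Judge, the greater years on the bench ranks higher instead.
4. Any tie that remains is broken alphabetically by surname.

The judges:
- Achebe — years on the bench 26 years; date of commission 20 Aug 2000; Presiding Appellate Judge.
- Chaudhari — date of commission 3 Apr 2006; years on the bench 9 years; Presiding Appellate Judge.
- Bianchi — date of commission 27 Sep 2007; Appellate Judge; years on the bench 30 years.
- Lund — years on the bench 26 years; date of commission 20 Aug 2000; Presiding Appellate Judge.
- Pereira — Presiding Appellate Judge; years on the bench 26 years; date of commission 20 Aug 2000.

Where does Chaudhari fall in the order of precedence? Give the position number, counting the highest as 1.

1

By office: Chaudhari, Achebe, Lund and Pereira (Presiding Appellate Judge); then Bianchi (Appellate Judge).
Among Chaudhari, Achebe, Lund and Pereira, by date of commission (later first): Chaudhari (3 Apr 2006) before Achebe, Lund and Pereira (20 Aug 2000).
Achebe, Lund and Pereira all have years on the bench 26 years, so the next rule applies.
Among Achebe, Lund and Pereira, alphabetically by surname: Achebe before Lund before Pereira.
Order: Chaudhari, Achebe, Lund, Pereira, Bianchi. So position 1.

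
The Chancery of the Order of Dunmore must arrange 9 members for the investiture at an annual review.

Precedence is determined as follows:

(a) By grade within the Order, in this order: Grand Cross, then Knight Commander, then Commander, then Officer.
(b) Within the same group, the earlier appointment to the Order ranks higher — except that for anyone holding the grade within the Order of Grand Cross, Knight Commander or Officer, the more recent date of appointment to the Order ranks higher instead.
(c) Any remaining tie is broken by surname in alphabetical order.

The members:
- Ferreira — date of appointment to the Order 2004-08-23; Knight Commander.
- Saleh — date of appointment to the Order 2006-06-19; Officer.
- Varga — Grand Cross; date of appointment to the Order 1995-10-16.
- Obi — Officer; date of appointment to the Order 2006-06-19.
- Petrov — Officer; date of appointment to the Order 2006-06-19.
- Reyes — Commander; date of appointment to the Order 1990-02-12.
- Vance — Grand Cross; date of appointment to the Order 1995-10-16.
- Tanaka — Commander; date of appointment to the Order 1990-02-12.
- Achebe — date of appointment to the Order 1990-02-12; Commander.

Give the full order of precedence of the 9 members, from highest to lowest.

By grade within the Order: Vance and Varga (Grand Cross); then Ferreira (Knight Commander); then Achebe, Reyes and Tanaka (Commander); then Obi, Petrov and Saleh (Officer).
Vance and Varga both have date of appointment to the Order 1995-10-16, so the next rule applies.
Among Vance and Varga, alphabetically by surname: Vance before Varga.
Achebe, Reyes and Tanaka all have date of appointment to the Order 1990-02-12, so the next rule applies.
Among Achebe, Reyes and Tanaka, alphabetically by surname: Achebe before Reyes before Tanaka.
Obi, Petrov and Saleh all have date of appointment to the Order 2006-06-19, so the next rule applies.
Among Obi, Petrov and Saleh, alphabetically by surname: Obi before Petrov before Saleh.
Full order: Vance, Varga, Ferreira, Achebe, Reyes, Tanaka, Obi, Petrov, Saleh.

Vance, Varga, Ferreira, Achebe, Reyes, Tanaka, Obi, Petrov, Saleh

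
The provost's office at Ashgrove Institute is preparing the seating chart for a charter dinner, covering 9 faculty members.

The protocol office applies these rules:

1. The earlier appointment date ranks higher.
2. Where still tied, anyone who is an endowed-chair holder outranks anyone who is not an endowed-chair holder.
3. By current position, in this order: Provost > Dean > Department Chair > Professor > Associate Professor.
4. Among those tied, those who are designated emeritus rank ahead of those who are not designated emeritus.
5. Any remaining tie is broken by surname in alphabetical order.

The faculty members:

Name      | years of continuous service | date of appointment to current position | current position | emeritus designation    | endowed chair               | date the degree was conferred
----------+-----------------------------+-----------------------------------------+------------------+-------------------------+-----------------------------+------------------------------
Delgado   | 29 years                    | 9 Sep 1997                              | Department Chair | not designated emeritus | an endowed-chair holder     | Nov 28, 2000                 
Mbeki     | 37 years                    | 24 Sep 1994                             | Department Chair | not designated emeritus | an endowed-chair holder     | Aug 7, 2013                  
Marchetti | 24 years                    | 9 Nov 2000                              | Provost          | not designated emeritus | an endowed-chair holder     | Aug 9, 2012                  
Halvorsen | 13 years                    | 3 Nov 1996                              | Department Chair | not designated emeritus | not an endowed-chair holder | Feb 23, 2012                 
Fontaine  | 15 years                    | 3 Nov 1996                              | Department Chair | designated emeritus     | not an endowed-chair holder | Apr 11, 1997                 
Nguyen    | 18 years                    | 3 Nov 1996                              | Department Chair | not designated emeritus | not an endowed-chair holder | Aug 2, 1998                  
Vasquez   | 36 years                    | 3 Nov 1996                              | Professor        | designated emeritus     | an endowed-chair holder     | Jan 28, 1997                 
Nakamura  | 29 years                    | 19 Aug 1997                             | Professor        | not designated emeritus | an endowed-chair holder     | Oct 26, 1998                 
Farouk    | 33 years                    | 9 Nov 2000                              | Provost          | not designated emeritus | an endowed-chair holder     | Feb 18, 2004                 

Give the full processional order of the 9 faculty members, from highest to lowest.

Mbeki, Vasquez, Fontaine, Halvorsen, Nguyen, Nakamura, Delgado, Farouk, Marchetti

By date of appointment to current position (earlier first): Mbeki (24 Sep 1994); then Vasquez, Fontaine, Halvorsen and Nguyen (each 3 Nov 1996); then Nakamura (19 Aug 1997); then Delgado (9 Sep 1997); then Farouk and Marchetti (both 9 Nov 2000).
Among Vasquez, Fontaine, Halvorsen and Nguyen, an endowed-chair holder before not an endowed-chair holder: Vasquez (an endowed-chair holder) before Fontaine, Halvorsen and Nguyen (not an endowed-chair holder).
Fontaine, Halvorsen and Nguyen are each Department Chair, so the next rule applies.
Among Fontaine, Halvorsen and Nguyen, designated emeritus before not designated emeritus: Fontaine (designated emeritus) before Halvorsen and Nguyen (not designated emeritus).
Among Halvorsen and Nguyen, alphabetically by surname: Halvorsen before Nguyen.
Farouk and Marchetti are each an endowed-chair holder, so the next rule applies.
Farouk and Marchetti are each Provost, so the next rule applies.
Farouk and Marchetti are each not designated emeritus, so the next rule applies.
Among Farouk and Marchetti, alphabetically by surname: Farouk before Marchetti.
Full order: Mbeki, Vasquez, Fontaine, Halvorsen, Nguyen, Nakamura, Delgado, Farouk, Marchetti.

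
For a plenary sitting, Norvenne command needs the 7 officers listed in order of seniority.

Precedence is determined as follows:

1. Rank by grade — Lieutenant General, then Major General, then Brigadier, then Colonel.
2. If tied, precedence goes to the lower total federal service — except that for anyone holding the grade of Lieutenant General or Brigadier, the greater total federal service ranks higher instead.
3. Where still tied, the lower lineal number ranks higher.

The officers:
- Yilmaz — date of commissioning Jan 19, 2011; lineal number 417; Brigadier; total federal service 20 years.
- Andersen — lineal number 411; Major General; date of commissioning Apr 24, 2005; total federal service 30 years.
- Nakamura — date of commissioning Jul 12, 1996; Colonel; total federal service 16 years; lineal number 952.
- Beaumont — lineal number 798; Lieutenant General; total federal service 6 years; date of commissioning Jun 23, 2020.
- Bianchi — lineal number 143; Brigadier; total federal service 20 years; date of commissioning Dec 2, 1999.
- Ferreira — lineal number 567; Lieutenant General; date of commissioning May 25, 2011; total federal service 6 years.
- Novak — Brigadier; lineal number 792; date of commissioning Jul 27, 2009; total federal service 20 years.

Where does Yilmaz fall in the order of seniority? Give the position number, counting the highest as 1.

By grade: Ferreira and Beaumont (Lieutenant General); then Andersen (Major General); then Bianchi, Yilmaz and Novak (Brigadier); then Nakamura (Colonel).
Ferreira and Beaumont both have total federal service 6 years, so the next rule applies.
Among Ferreira and Beaumont, by lineal number (lower first): Ferreira (567) before Beaumont (798).
Bianchi, Yilmaz and Novak all have total federal service 20 years, so the next rule applies.
Among Bianchi, Yilmaz and Novak, by lineal number (lower first): Bianchi (143) before Yilmaz (417) before Novak (792).
Order: Ferreira, Beaumont, Andersen, Bianchi, Yilmaz, Novak, Nakamura. So position 5.

5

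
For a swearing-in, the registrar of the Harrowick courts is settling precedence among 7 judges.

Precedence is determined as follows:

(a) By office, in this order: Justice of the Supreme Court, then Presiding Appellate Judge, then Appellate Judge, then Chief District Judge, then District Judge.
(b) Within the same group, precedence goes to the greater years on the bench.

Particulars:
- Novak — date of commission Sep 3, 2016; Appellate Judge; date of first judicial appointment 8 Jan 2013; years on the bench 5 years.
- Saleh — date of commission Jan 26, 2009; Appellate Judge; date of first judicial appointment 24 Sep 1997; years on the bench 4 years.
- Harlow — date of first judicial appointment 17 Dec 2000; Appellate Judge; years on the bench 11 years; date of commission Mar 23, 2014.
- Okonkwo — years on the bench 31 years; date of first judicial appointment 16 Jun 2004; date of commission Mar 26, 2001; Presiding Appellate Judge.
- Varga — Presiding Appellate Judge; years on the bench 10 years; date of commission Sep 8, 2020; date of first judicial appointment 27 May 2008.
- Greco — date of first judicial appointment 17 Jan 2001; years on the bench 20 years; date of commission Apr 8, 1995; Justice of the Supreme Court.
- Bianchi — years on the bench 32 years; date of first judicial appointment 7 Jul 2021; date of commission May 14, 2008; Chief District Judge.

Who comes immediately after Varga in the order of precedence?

By office: Greco (Justice of the Supreme Court); then Okonkwo and Varga (Presiding Appellate Judge); then Harlow, Novak and Saleh (Appellate Judge); then Bianchi (Chief District Judge).
Among Okonkwo and Varga, by years on the bench (higher first): Okonkwo (31 years) before Varga (10 years).
Among Harlow, Novak and Saleh, by years on the bench (higher first): Harlow (11 years) before Novak (5 years) before Saleh (4 years).
Order: Greco, Okonkwo, Varga, Harlow, Novak, Saleh, Bianchi.

Harlow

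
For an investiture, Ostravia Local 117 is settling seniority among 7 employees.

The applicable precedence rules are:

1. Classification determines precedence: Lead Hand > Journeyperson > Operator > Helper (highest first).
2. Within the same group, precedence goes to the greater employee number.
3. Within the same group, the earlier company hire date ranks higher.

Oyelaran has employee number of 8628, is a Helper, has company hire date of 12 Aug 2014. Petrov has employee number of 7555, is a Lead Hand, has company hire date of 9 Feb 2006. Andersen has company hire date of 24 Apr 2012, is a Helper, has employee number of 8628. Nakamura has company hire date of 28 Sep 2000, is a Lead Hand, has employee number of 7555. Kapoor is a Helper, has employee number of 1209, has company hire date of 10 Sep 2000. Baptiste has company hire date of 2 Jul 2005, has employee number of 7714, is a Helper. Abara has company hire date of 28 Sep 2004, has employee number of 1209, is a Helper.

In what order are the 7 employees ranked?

Nakamura, Petrov, Andersen, Oyelaran, Baptiste, Kapoor, Abara

By classification: Nakamura and Petrov (Lead Hand); then Andersen, Oyelaran, Baptiste, Kapoor and Abara (Helper).
Nakamura and Petrov both have employee number 7555, so the next rule applies.
Among Nakamura and Petrov, by company hire date (earlier first): Nakamura (28 Sep 2000) before Petrov (9 Feb 2006).
Among Andersen, Oyelaran, Baptiste, Kapoor and Abara, by employee number (higher first): Andersen and Oyelaran (8628) before Baptiste (7714) before Kapoor and Abara (1209).
Among Andersen and Oyelaran, by company hire date (earlier first): Andersen (24 Apr 2012) before Oyelaran (12 Aug 2014).
Among Kapoor and Abara, by company hire date (earlier first): Kapoor (10 Sep 2000) before Abara (28 Sep 2004).
Full order: Nakamura, Petrov, Andersen, Oyelaran, Baptiste, Kapoor, Abara.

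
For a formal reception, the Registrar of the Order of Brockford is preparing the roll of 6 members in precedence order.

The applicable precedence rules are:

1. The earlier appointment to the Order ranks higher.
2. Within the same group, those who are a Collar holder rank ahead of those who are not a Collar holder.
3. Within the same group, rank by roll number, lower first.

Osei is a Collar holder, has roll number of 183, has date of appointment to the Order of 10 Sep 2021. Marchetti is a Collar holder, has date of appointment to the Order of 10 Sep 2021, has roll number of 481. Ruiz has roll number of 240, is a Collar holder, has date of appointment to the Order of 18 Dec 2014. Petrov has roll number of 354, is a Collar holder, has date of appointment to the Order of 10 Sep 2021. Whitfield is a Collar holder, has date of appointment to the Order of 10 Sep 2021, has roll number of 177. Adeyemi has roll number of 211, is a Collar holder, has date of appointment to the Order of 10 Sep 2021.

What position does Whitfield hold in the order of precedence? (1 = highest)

By date of appointment to the Order (earlier first): Ruiz (18 Dec 2014); then Whitfield, Osei, Adeyemi, Petrov and Marchetti (each 10 Sep 2021).
Whitfield, Osei, Adeyemi, Petrov and Marchetti are each a Collar holder, so the next rule applies.
Among Whitfield, Osei, Adeyemi, Petrov and Marchetti, by roll number (lower first): Whitfield (177) before Osei (183) before Adeyemi (211) before Petrov (354) before Marchetti (481).
Order: Ruiz, Whitfield, Osei, Adeyemi, Petrov, Marchetti. So position 2.

2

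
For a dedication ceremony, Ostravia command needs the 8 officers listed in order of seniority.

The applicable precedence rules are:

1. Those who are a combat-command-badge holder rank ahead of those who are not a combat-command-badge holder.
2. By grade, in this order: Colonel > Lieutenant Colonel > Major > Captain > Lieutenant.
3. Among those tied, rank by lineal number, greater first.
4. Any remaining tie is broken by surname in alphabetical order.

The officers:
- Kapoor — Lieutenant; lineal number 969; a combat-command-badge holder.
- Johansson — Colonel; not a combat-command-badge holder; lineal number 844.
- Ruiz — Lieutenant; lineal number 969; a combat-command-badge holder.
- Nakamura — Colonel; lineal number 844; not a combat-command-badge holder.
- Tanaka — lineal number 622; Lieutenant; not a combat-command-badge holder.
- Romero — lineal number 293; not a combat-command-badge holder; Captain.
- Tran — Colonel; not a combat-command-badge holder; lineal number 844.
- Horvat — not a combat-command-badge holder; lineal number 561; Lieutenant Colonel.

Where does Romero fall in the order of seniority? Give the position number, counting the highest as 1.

By the first rule: Kapoor and Ruiz (both a combat-command-badge holder); then Johansson, Nakamura, Tran, Horvat, Romero and Tanaka (each not a combat-command-badge holder).
Kapoor and Ruiz are each Lieutenant, so the next rule applies.
Kapoor and Ruiz both have lineal number 969, so the next rule applies.
Among Kapoor and Ruiz, alphabetically by surname: Kapoor before Ruiz.
Among Johansson, Nakamura, Tran, Horvat, Romero and Tanaka, by grade: Johansson, Nakamura and Tran (Colonel) before Horvat (Lieutenant Colonel) before Romero (Captain) before Tanaka (Lieutenant).
Johansson, Nakamura and Tran all have lineal number 844, so the next rule applies.
Among Johansson, Nakamura and Tran, alphabetically by surname: Johansson before Nakamura before Tran.
Order: Kapoor, Ruiz, Johansson, Nakamura, Tran, Horvat, Romero, Tanaka. So position 7.

7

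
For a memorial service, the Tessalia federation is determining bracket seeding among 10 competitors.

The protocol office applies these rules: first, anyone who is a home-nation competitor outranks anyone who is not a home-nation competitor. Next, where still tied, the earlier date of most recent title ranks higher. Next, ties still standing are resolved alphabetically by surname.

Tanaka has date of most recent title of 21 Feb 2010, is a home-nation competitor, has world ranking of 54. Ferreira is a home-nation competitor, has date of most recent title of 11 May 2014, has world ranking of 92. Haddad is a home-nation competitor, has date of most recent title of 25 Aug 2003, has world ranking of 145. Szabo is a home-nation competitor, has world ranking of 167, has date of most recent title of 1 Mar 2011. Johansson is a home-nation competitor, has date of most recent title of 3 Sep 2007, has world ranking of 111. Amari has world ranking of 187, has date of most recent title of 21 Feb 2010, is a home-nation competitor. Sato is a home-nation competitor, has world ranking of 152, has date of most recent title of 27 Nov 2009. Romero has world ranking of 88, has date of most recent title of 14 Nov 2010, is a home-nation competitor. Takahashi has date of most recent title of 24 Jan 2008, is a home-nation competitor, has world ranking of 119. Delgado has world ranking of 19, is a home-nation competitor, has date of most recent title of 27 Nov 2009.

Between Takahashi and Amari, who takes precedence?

By the first rule: Haddad, Johansson, Takahashi, Delgado, Sato, Amari, Tanaka, Romero, Szabo and Ferreira (each a home-nation competitor).
Among Haddad, Johansson, Takahashi, Delgado, Sato, Amari, Tanaka, Romero, Szabo and Ferreira, by date of most recent title (earlier first): Haddad (25 Aug 2003) before Johansson (3 Sep 2007) before Takahashi (24 Jan 2008) before Delgado and Sato (27 Nov 2009) before Amari and Tanaka (21 Feb 2010) before Romero (14 Nov 2010) before Szabo (1 Mar 2011) before Ferreira (11 May 2014).
Among Delgado and Sato, alphabetically by surname: Delgado before Sato.
Among Amari and Tanaka, alphabetically by surname: Amari before Tanaka.
So Takahashi takes precedence.

Takahashi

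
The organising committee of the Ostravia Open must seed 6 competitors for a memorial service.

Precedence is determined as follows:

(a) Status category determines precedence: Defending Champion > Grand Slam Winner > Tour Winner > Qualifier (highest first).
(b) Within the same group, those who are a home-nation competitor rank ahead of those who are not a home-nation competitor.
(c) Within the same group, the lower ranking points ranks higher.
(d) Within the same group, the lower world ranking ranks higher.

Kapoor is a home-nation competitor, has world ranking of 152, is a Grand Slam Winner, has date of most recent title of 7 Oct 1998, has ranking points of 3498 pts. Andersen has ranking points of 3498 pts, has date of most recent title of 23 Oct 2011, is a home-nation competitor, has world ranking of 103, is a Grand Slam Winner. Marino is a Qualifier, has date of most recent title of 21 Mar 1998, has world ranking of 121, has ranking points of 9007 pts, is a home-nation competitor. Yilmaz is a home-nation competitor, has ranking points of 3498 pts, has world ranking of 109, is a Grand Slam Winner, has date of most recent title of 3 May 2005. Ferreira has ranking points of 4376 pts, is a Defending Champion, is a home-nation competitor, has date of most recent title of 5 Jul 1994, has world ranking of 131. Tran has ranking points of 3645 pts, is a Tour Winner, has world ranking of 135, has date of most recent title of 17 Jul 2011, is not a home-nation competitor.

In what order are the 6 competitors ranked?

By status category: Ferreira (Defending Champion); then Andersen, Yilmaz and Kapoor (Grand Slam Winner); then Tran (Tour Winner); then Marino (Qualifier).
Andersen, Yilmaz and Kapoor are each a home-nation competitor, so the next rule applies.
Andersen, Yilmaz and Kapoor all have ranking points 3498 pts, so the next rule applies.
Among Andersen, Yilmaz and Kapoor, by world ranking (lower first): Andersen (103) before Yilmaz (109) before Kapoor (152).
Full order: Ferreira, Andersen, Yilmaz, Kapoor, Tran, Marino.

Ferreira, Andersen, Yilmaz, Kapoor, Tran, Marino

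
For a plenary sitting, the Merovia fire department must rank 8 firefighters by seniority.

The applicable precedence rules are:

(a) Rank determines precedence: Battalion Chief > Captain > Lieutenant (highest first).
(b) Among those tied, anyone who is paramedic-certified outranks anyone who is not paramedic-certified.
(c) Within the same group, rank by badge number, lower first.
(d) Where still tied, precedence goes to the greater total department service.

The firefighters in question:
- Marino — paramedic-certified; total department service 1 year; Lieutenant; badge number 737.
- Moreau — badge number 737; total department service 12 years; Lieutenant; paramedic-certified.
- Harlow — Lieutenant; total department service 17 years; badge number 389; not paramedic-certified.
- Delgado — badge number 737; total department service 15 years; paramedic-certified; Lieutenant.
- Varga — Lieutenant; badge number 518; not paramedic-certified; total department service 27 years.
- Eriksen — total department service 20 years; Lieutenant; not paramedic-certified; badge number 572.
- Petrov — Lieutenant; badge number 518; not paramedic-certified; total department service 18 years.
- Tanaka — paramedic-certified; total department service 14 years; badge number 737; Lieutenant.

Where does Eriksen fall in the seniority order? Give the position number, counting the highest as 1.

8

By rank: Delgado, Tanaka, Moreau, Marino, Harlow, Varga, Petrov and Eriksen (Lieutenant).
Among Delgado, Tanaka, Moreau, Marino, Harlow, Varga, Petrov and Eriksen, paramedic-certified before not paramedic-certified: Delgado, Tanaka, Moreau and Marino (paramedic-certified) before Harlow, Varga, Petrov and Eriksen (not paramedic-certified).
Delgado, Tanaka, Moreau and Marino all have badge number 737, so the next rule applies.
Among Delgado, Tanaka, Moreau and Marino, by total department service (higher first): Delgado (15 years) before Tanaka (14 years) before Moreau (12 years) before Marino (1 year).
Among Harlow, Varga, Petrov and Eriksen, by badge number (lower first): Harlow (389) before Varga and Petrov (518) before Eriksen (572).
Among Varga and Petrov, by total department service (higher first): Varga (27 years) before Petrov (18 years).
Order: Delgado, Tanaka, Moreau, Marino, Harlow, Varga, Petrov, Eriksen. So position 8.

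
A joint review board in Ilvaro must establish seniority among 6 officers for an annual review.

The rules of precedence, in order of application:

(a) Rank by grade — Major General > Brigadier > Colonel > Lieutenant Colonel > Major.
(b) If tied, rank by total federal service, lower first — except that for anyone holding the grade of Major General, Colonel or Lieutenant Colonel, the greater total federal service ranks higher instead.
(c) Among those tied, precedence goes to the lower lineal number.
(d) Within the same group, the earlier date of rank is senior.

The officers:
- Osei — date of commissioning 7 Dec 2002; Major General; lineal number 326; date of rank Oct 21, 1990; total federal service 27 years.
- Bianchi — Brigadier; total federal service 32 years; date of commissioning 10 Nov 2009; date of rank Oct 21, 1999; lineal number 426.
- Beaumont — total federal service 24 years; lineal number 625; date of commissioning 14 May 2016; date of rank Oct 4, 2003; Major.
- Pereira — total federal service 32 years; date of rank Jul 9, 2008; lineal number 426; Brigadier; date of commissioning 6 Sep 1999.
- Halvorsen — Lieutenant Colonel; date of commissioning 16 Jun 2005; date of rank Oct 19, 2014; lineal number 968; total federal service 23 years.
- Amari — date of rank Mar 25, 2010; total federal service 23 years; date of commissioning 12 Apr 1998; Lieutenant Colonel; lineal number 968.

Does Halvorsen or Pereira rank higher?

Pereira

By grade: Osei (Major General); then Bianchi and Pereira (Brigadier); then Amari and Halvorsen (Lieutenant Colonel); then Beaumont (Major).
Bianchi and Pereira both have total federal service 32 years, so the next rule applies.
Bianchi and Pereira both have lineal number 426, so the next rule applies.
Among Bianchi and Pereira, by date of rank (earlier first): Bianchi (Oct 21, 1999) before Pereira (Jul 9, 2008).
Amari and Halvorsen both have total federal service 23 years, so the next rule applies.
Amari and Halvorsen both have lineal number 968, so the next rule applies.
Among Amari and Halvorsen, by date of rank (earlier first): Amari (Mar 25, 2010) before Halvorsen (Oct 19, 2014).
So Pereira takes precedence.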